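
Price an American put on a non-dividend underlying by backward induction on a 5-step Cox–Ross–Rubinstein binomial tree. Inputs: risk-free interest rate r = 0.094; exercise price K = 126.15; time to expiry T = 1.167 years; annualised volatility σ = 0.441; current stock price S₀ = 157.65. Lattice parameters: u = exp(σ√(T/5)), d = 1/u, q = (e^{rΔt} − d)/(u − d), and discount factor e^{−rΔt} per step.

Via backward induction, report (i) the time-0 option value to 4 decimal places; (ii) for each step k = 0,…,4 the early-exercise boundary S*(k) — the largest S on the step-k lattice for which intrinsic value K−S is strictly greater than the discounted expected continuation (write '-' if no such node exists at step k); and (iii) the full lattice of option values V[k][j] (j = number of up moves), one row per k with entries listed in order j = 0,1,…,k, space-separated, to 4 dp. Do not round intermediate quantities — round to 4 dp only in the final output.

price = 9.0756
boundary = - - - 83.1974 102.9527
tree:
9.0756
15.7797 2.7378
26.6193 5.5814 0.0000
42.9526 11.3786 0.0000 0.0000
58.9171 23.1973 0.0000 0.0000 0.0000
71.8182 42.9526 0.0000 0.0000 0.0000 0.0000

Δt=0.23340  u=1.23745  d=0.80811  q=0.49860  discount=0.97830
step 5 (expiry): payoffs max(K−S,0) = 71.8182 42.9526 0.0000 0.0000 0.0000 0.0000
step 4: (k=4,j=0): S=67.2329, (K−S)⁺=58.9171, hold=56.1796 ⇒ V=58.9171 exercise | (k=4,j=1): S=102.9527, (K−S)⁺=23.1973, hold=21.0689 ⇒ V=23.1973 exercise | (k=4,j=2): S=157.6500, (K−S)⁺=0.0000, hold=0.0000 ⇒ V=0.0000 continue | (k=4,j=3): S=241.4071, (K−S)⁺=0.0000, hold=0.0000 ⇒ V=0.0000 continue | (k=4,j=4): S=369.6631, (K−S)⁺=0.0000, hold=0.0000 ⇒ V=0.0000 continue  boundary S*=102.9527
step 3: (k=3,j=0): S=83.1974, (K−S)⁺=42.9526, hold=40.2150 ⇒ V=42.9526 exercise | (k=3,j=1): S=127.3990, (K−S)⁺=0.0000, hold=11.3786 ⇒ V=11.3786 continue | (k=3,j=2): S=195.0842, (K−S)⁺=0.0000, hold=0.0000 ⇒ V=0.0000 continue | (k=3,j=3): S=298.7295, (K−S)⁺=0.0000, hold=0.0000 ⇒ V=0.0000 continue  boundary S*=83.1974
step 2: (k=2,j=0): S=102.9527, (K−S)⁺=23.1973, hold=26.6193 ⇒ V=26.6193 continue | (k=2,j=1): S=157.6500, (K−S)⁺=0.0000, hold=5.5814 ⇒ V=5.5814 continue | (k=2,j=2): S=241.4071, (K−S)⁺=0.0000, hold=0.0000 ⇒ V=0.0000 continue  boundary S*=-
step 1: (k=1,j=0): S=127.3990, (K−S)⁺=0.0000, hold=15.7797 ⇒ V=15.7797 continue | (k=1,j=1): S=195.0842, (K−S)⁺=0.0000, hold=2.7378 ⇒ V=2.7378 continue  boundary S*=-
step 0: (k=0,j=0): S=157.6500, (K−S)⁺=0.0000, hold=9.0756 ⇒ V=9.0756 continue  boundary S*=-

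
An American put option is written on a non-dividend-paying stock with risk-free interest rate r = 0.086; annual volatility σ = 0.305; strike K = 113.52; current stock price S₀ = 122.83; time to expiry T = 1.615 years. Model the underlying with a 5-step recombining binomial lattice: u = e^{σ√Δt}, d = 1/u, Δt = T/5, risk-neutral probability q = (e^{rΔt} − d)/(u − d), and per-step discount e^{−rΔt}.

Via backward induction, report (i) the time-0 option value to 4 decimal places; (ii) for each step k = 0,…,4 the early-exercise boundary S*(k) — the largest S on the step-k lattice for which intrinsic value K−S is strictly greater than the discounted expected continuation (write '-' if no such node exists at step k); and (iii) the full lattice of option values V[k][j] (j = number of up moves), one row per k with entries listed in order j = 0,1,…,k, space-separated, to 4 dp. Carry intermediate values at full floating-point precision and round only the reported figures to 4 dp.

price = 9.2053
boundary = - - 86.8445 73.0233 86.8445
tree:
9.2053
15.9496 3.8870
26.6755 7.5604 0.9312
40.4967 14.4039 2.0706 0.0000
52.1183 26.6755 4.6043 0.0000 0.0000
61.8903 40.4967 10.2383 0.0000 0.0000 0.0000

Δt=0.32300  u=1.18927  d=0.84085  q=0.53762  discount=0.97260
step 5 (expiry): payoffs max(K−S,0) = 61.8903 40.4967 10.2383 0.0000 0.0000 0.0000
step 4: (k=4,j=0): S=61.4017, (K−S)⁺=52.1183, hold=49.0083 ⇒ V=52.1183 exercise | (k=4,j=1): S=86.8445, (K−S)⁺=26.6755, hold=23.5655 ⇒ V=26.6755 exercise | (k=4,j=2): S=122.8300, (K−S)⁺=0.0000, hold=4.6043 ⇒ V=4.6043 continue | (k=4,j=3): S=173.7267, (K−S)⁺=0.0000, hold=0.0000 ⇒ V=0.0000 continue | (k=4,j=4): S=245.7132, (K−S)⁺=0.0000, hold=0.0000 ⇒ V=0.0000 continue  boundary S*=86.8445
step 3: (k=3,j=0): S=73.0233, (K−S)⁺=40.4967, hold=37.3867 ⇒ V=40.4967 exercise | (k=3,j=1): S=103.2817, (K−S)⁺=10.2383, hold=14.4039 ⇒ V=14.4039 continue | (k=3,j=2): S=146.0782, (K−S)⁺=0.0000, hold=2.0706 ⇒ V=2.0706 continue | (k=3,j=3): S=206.6082, (K−S)⁺=0.0000, hold=0.0000 ⇒ V=0.0000 continue  boundary S*=73.0233
step 2: (k=2,j=0): S=86.8445, (K−S)⁺=26.6755, hold=25.7437 ⇒ V=26.6755 exercise | (k=2,j=1): S=122.8300, (K−S)⁺=0.0000, hold=7.5604 ⇒ V=7.5604 continue | (k=2,j=2): S=173.7267, (K−S)⁺=0.0000, hold=0.9312 ⇒ V=0.9312 continue  boundary S*=86.8445
step 1: (k=1,j=0): S=103.2817, (K−S)⁺=10.2383, hold=15.9496 ⇒ V=15.9496 continue | (k=1,j=1): S=146.0782, (K−S)⁺=0.0000, hold=3.8870 ⇒ V=3.8870 continue  boundary S*=-
step 0: (k=0,j=0): S=122.8300, (K−S)⁺=0.0000, hold=9.2053 ⇒ V=9.2053 continue  boundary S*=-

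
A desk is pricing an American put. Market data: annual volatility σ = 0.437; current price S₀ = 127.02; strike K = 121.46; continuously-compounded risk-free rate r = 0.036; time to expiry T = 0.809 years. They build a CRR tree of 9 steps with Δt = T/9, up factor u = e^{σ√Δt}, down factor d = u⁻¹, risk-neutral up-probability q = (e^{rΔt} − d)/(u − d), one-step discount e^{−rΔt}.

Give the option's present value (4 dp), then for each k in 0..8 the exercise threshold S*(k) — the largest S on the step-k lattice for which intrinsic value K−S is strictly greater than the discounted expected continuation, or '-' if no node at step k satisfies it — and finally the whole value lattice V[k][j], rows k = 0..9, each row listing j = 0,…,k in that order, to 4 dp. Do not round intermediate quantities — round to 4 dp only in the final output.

Δt=0.08989, u=1.13999, d=0.87720, q=0.47963, disc=e^(-rΔt)=0.99677
k=9 terminal: V=max(K-S,0) → 82.3971 70.6948 55.4868 35.7227 10.0379 0.0000 0.0000 0.0000 0.0000 0.0000
k=8: j=0 S=44.5313 intr=76.9287 cont=76.5363 V=76.9287[EX]; j=1 S=57.8718 intr=63.5882 cont=63.1958 V=63.5882[EX]; j=2 S=75.2088 intr=46.2512 cont=45.8588 V=46.2512[EX]; j=3 S=97.7396 intr=23.7204 cont=23.3280 V=23.7204[EX]; j=4 S=127.0200 intr=0.0000 cont=5.2066 V=5.2066[hold]; j=5 S=165.0722 intr=0.0000 cont=0.0000 V=0.0000[hold]; j=6 S=214.5238 intr=0.0000 cont=0.0000 V=0.0000[hold]; j=7 S=278.7900 intr=0.0000 cont=0.0000 V=0.0000[hold]; j=8 S=362.3088 intr=0.0000 cont=0.0000 V=0.0000[hold]  S*(8)=97.7396
k=7: j=0 S=50.7652 intr=70.6948 cont=70.3024 V=70.6948[EX]; j=1 S=65.9732 intr=55.4868 cont=55.0943 V=55.4868[EX]; j=2 S=85.7373 intr=35.7227 cont=35.3303 V=35.7227[EX]; j=3 S=111.4221 intr=10.0379 cont=14.7928 V=14.7928[hold]; j=4 S=144.8015 intr=0.0000 cont=2.7006 V=2.7006[hold]; j=5 S=188.1805 intr=0.0000 cont=0.0000 V=0.0000[hold]; j=6 S=244.5549 intr=0.0000 cont=0.0000 V=0.0000[hold]; j=7 S=317.8177 intr=0.0000 cont=0.0000 V=0.0000[hold]  S*(7)=85.7373
k=6: j=0 S=57.8718 intr=63.5882 cont=63.1958 V=63.5882[EX]; j=1 S=75.2088 intr=46.2512 cont=45.8588 V=46.2512[EX]; j=2 S=97.7396 intr=23.7204 cont=25.6012 V=25.6012[hold]; j=3 S=127.0200 intr=0.0000 cont=8.9640 V=8.9640[hold]; j=4 S=165.0722 intr=0.0000 cont=1.4008 V=1.4008[hold]; j=5 S=214.5238 intr=0.0000 cont=0.0000 V=0.0000[hold]; j=6 S=278.7900 intr=0.0000 cont=0.0000 V=0.0000[hold]  S*(6)=75.2088
k=5: j=0 S=65.9732 intr=55.4868 cont=55.0943 V=55.4868[EX]; j=1 S=85.7373 intr=35.7227 cont=36.2295 V=36.2295[hold]; j=2 S=111.4221 intr=10.0379 cont=17.5646 V=17.5646[hold]; j=3 S=144.8015 intr=0.0000 cont=5.3193 V=5.3193[hold]; j=4 S=188.1805 intr=0.0000 cont=0.7266 V=0.7266[hold]; j=5 S=244.5549 intr=0.0000 cont=0.0000 V=0.0000[hold]  S*(5)=65.9732
k=4: j=0 S=75.2088 intr=46.2512 cont=46.1010 V=46.2512[EX]; j=1 S=97.7396 intr=23.7204 cont=27.1892 V=27.1892[hold]; j=2 S=127.0200 intr=0.0000 cont=11.6537 V=11.6537[hold]; j=3 S=165.0722 intr=0.0000 cont=3.1064 V=3.1064[hold]; j=4 S=214.5238 intr=0.0000 cont=0.3769 V=0.3769[hold]  S*(4)=75.2088
k=3: j=0 S=85.7373 intr=35.7227 cont=36.9887 V=36.9887[hold]; j=1 S=111.4221 intr=10.0379 cont=19.6742 V=19.6742[hold]; j=2 S=144.8015 intr=0.0000 cont=7.5298 V=7.5298[hold]; j=3 S=188.1805 intr=0.0000 cont=1.7915 V=1.7915[hold]  S*(3)=-
k=2: j=0 S=97.7396 intr=23.7204 cont=28.5915 V=28.5915[hold]; j=1 S=127.0200 intr=0.0000 cont=13.8047 V=13.8047[hold]; j=2 S=165.0722 intr=0.0000 cont=4.7621 V=4.7621[hold]  S*(2)=-
k=1: j=0 S=111.4221 intr=10.0379 cont=21.4299 V=21.4299[hold]; j=1 S=144.8015 intr=0.0000 cont=9.4370 V=9.4370[hold]  S*(1)=-
k=0: j=0 S=127.0200 intr=0.0000 cont=15.6272 V=15.6272[hold]  S*(0)=-

price = 15.6272
boundary = - - - - 75.2088 65.9732 75.2088 85.7373 97.7396
tree:
15.6272
21.4299 9.4370
28.5915 13.8047 4.7621
36.9887 19.6742 7.5298 1.7915
46.2512 27.1892 11.6537 3.1064 0.3769
55.4868 36.2295 17.5646 5.3193 0.7266 0.0000
63.5882 46.2512 25.6012 8.9640 1.4008 0.0000 0.0000
70.6948 55.4868 35.7227 14.7928 2.7006 0.0000 0.0000 0.0000
76.9287 63.5882 46.2512 23.7204 5.2066 0.0000 0.0000 0.0000 0.0000
82.3971 70.6948 55.4868 35.7227 10.0379 0.0000 0.0000 0.0000 0.0000 0.0000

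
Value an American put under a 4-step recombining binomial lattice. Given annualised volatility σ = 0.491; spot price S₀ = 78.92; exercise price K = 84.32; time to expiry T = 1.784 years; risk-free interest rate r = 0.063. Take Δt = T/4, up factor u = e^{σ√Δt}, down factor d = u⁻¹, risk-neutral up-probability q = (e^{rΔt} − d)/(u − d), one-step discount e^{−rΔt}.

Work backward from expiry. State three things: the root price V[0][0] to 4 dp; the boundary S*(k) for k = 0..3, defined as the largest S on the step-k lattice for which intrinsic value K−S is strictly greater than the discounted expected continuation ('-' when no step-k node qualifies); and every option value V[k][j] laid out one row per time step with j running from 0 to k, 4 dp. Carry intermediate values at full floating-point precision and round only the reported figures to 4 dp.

price = 19.5405
boundary = - - 40.9611 56.8564
tree:
19.5405
29.7259 8.8592
43.3589 15.6498 1.4807
54.8103 27.4636 2.8277 0.0000
63.0603 43.3589 5.4000 0.0000 0.0000

Δt=0.44600  u=1.38806  d=0.72043  q=0.46143  discount=0.97229
step 4 (expiry): payoffs max(K−S,0) = 63.0603 43.3589 5.4000 0.0000 0.0000
step 3: (k=3,j=0): S=29.5097, (K−S)⁺=54.8103, hold=52.4741 ⇒ V=54.8103 exercise | (k=3,j=1): S=56.8564, (K−S)⁺=27.4636, hold=25.1273 ⇒ V=27.4636 exercise | (k=3,j=2): S=109.5455, (K−S)⁺=0.0000, hold=2.8277 ⇒ V=2.8277 continue | (k=3,j=3): S=211.0619, (K−S)⁺=0.0000, hold=0.0000 ⇒ V=0.0000 continue  boundary S*=56.8564
step 2: (k=2,j=0): S=40.9611, (K−S)⁺=43.3589, hold=41.0226 ⇒ V=43.3589 exercise | (k=2,j=1): S=78.9200, (K−S)⁺=5.4000, hold=15.6498 ⇒ V=15.6498 continue | (k=2,j=2): S=152.0556, (K−S)⁺=0.0000, hold=1.4807 ⇒ V=1.4807 continue  boundary S*=40.9611
step 1: (k=1,j=0): S=56.8564, (K−S)⁺=27.4636, hold=29.7259 ⇒ V=29.7259 continue | (k=1,j=1): S=109.5455, (K−S)⁺=0.0000, hold=8.8592 ⇒ V=8.8592 continue  boundary S*=-
step 0: (k=0,j=0): S=78.9200, (K−S)⁺=5.4000, hold=19.5405 ⇒ V=19.5405 continue  boundary S*=-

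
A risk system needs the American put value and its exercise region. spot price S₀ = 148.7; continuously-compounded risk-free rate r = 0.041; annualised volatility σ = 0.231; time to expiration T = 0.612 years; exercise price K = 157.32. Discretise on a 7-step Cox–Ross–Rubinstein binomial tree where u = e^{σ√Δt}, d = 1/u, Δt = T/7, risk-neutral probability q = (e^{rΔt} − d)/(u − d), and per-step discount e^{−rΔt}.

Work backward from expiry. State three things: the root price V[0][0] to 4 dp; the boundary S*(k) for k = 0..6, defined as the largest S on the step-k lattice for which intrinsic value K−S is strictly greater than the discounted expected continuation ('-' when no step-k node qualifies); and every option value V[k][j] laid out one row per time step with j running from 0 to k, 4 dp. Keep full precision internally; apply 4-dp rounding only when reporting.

price = 13.8948
boundary = - - 129.7131 121.1491 129.7131 138.8825 129.7131
tree:
13.8948
19.9664 8.1404
27.6069 12.7428 3.7618
36.1709 19.2111 6.5980 1.0546
44.1694 27.6069 11.2541 2.1565 0.0000
51.6399 36.1709 18.4375 4.4096 0.0000 0.0000
58.6171 44.1694 27.6069 9.0168 0.0000 0.0000 0.0000
65.1337 51.6399 36.1709 18.4375 0.0000 0.0000 0.0000 0.0000

params: Δt=0.08743 u=1.07069 d=0.93398 q=0.50920 e^(-rΔt)=0.99642
t_7 payoffs: 65.1337 51.6399 36.1709 18.4375 0.0000 0.0000 0.0000 0.0000
t_6: node(6,0) S=98.7029 payoff=58.6171 vs cont=58.0542 → 58.6171 [stop]  node(6,1) S=113.1506 payoff=44.1694 vs cont=43.6065 → 44.1694 [stop]  node(6,2) S=129.7131 payoff=27.6069 vs cont=27.0440 → 27.6069 [stop]  node(6,3) S=148.7000 payoff=8.6200 vs cont=9.0168 → 9.0168 [wait]  node(6,4) S=170.4661 payoff=0.0000 vs cont=0.0000 → 0.0000 [wait]  node(6,5) S=195.4183 payoff=0.0000 vs cont=0.0000 → 0.0000 [wait]  node(6,6) S=224.0228 payoff=0.0000 vs cont=0.0000 → 0.0000 [wait]  ⇒ S*(6)=129.7131
t_5: node(5,0) S=105.6801 payoff=51.6399 vs cont=51.0770 → 51.6399 [stop]  node(5,1) S=121.1491 payoff=36.1709 vs cont=35.6079 → 36.1709 [stop]  node(5,2) S=138.8825 payoff=18.4375 vs cont=18.0759 → 18.4375 [stop]  node(5,3) S=159.2115 payoff=0.0000 vs cont=4.4096 → 4.4096 [wait]  node(5,4) S=182.5163 payoff=0.0000 vs cont=0.0000 → 0.0000 [wait]  node(5,5) S=209.2323 payoff=0.0000 vs cont=0.0000 → 0.0000 [wait]  ⇒ S*(5)=138.8825
t_4: node(4,0) S=113.1506 payoff=44.1694 vs cont=43.6065 → 44.1694 [stop]  node(4,1) S=129.7131 payoff=27.6069 vs cont=27.0440 → 27.6069 [stop]  node(4,2) S=148.7000 payoff=8.6200 vs cont=11.2541 → 11.2541 [wait]  node(4,3) S=170.4661 payoff=0.0000 vs cont=2.1565 → 2.1565 [wait]  node(4,4) S=195.4183 payoff=0.0000 vs cont=0.0000 → 0.0000 [wait]  ⇒ S*(4)=129.7131
t_3: node(3,0) S=121.1491 payoff=36.1709 vs cont=35.6079 → 36.1709 [stop]  node(3,1) S=138.8825 payoff=18.4375 vs cont=19.2111 → 19.2111 [wait]  node(3,2) S=159.2115 payoff=0.0000 vs cont=6.5980 → 6.5980 [wait]  node(3,3) S=182.5163 payoff=0.0000 vs cont=1.0546 → 1.0546 [wait]  ⇒ S*(3)=121.1491
t_2: node(2,0) S=129.7131 payoff=27.6069 vs cont=27.4365 → 27.6069 [stop]  node(2,1) S=148.7000 payoff=8.6200 vs cont=12.7428 → 12.7428 [wait]  node(2,2) S=170.4661 payoff=0.0000 vs cont=3.7618 → 3.7618 [wait]  ⇒ S*(2)=129.7131
t_1: node(1,0) S=138.8825 payoff=18.4375 vs cont=19.9664 → 19.9664 [wait]  node(1,1) S=159.2115 payoff=0.0000 vs cont=8.1404 → 8.1404 [wait]  ⇒ S*(1)=-
t_0: node(0,0) S=148.7000 payoff=8.6200 vs cont=13.8948 → 13.8948 [wait]  ⇒ S*(0)=-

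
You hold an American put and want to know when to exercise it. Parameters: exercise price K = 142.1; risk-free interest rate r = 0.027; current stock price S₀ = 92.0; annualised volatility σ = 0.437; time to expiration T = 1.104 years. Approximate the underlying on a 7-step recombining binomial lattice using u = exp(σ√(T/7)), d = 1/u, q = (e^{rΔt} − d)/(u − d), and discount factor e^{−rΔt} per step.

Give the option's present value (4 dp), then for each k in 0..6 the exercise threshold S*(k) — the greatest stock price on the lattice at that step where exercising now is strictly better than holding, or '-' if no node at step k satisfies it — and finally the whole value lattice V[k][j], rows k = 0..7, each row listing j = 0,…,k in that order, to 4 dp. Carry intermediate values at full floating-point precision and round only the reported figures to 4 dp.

price = 52.7630
boundary = - - 65.0200 77.3423 65.0200 77.3423 92.0000
tree:
52.7630
64.8533 39.5520
77.0800 51.5979 26.2712
87.4391 64.7577 37.1654 14.1736
96.1478 77.0800 50.3804 22.5389 4.8297
103.4690 87.4391 64.7577 34.5580 9.1336 0.0000
109.6238 96.1478 77.0800 50.1000 17.2726 0.0000 0.0000
114.7980 103.4690 87.4391 64.7577 32.6645 0.0000 0.0000 0.0000

Δt=0.15771  u=1.18952  d=0.84068  q=0.46895  discount=0.99575
step 7 (expiry): payoffs max(K−S,0) = 114.7980 103.4690 87.4391 64.7577 32.6645 0.0000 0.0000 0.0000
step 6: (k=6,j=0): S=32.4762, (K−S)⁺=109.6238, hold=109.0200 ⇒ V=109.6238 exercise | (k=6,j=1): S=45.9522, (K−S)⁺=96.1478, hold=95.5440 ⇒ V=96.1478 exercise | (k=6,j=2): S=65.0200, (K−S)⁺=77.0800, hold=76.4762 ⇒ V=77.0800 exercise | (k=6,j=3): S=92.0000, (K−S)⁺=50.1000, hold=49.4962 ⇒ V=50.1000 exercise | (k=6,j=4): S=130.1754, (K−S)⁺=11.9246, hold=17.2726 ⇒ V=17.2726 continue | (k=6,j=5): S=184.1916, (K−S)⁺=0.0000, hold=0.0000 ⇒ V=0.0000 continue | (k=6,j=6): S=260.6218, (K−S)⁺=0.0000, hold=0.0000 ⇒ V=0.0000 continue  boundary S*=92.0000
step 5: (k=5,j=0): S=38.6310, (K−S)⁺=103.4690, hold=102.8652 ⇒ V=103.4690 exercise | (k=5,j=1): S=54.6609, (K−S)⁺=87.4391, hold=86.8353 ⇒ V=87.4391 exercise | (k=5,j=2): S=77.3423, (K−S)⁺=64.7577, hold=64.1538 ⇒ V=64.7577 exercise | (k=5,j=3): S=109.4355, (K−S)⁺=32.6645, hold=34.5580 ⇒ V=34.5580 continue | (k=5,j=4): S=154.8457, (K−S)⁺=0.0000, hold=9.1336 ⇒ V=9.1336 continue | (k=5,j=5): S=219.0989, (K−S)⁺=0.0000, hold=0.0000 ⇒ V=0.0000 continue  boundary S*=77.3423
step 4: (k=4,j=0): S=45.9522, (K−S)⁺=96.1478, hold=95.5440 ⇒ V=96.1478 exercise | (k=4,j=1): S=65.0200, (K−S)⁺=77.0800, hold=76.4762 ⇒ V=77.0800 exercise | (k=4,j=2): S=92.0000, (K−S)⁺=50.1000, hold=50.3804 ⇒ V=50.3804 continue | (k=4,j=3): S=130.1754, (K−S)⁺=11.9246, hold=22.5389 ⇒ V=22.5389 continue | (k=4,j=4): S=184.1916, (K−S)⁺=0.0000, hold=4.8297 ⇒ V=4.8297 continue  boundary S*=65.0200
step 3: (k=3,j=0): S=54.6609, (K−S)⁺=87.4391, hold=86.8353 ⇒ V=87.4391 exercise | (k=3,j=1): S=77.3423, (K−S)⁺=64.7577, hold=64.2848 ⇒ V=64.7577 exercise | (k=3,j=2): S=109.4355, (K−S)⁺=32.6645, hold=37.1654 ⇒ V=37.1654 continue | (k=3,j=3): S=154.8457, (K−S)⁺=0.0000, hold=14.1736 ⇒ V=14.1736 continue  boundary S*=77.3423
step 2: (k=2,j=0): S=65.0200, (K−S)⁺=77.0800, hold=76.4762 ⇒ V=77.0800 exercise | (k=2,j=1): S=92.0000, (K−S)⁺=50.1000, hold=51.5979 ⇒ V=51.5979 continue | (k=2,j=2): S=130.1754, (K−S)⁺=11.9246, hold=26.2712 ⇒ V=26.2712 continue  boundary S*=65.0200
step 1: (k=1,j=0): S=77.3423, (K−S)⁺=64.7577, hold=64.8533 ⇒ V=64.8533 continue | (k=1,j=1): S=109.4355, (K−S)⁺=32.6645, hold=39.5520 ⇒ V=39.5520 continue  boundary S*=-
step 0: (k=0,j=0): S=92.0000, (K−S)⁺=50.1000, hold=52.7630 ⇒ V=52.7630 continue  boundary S*=-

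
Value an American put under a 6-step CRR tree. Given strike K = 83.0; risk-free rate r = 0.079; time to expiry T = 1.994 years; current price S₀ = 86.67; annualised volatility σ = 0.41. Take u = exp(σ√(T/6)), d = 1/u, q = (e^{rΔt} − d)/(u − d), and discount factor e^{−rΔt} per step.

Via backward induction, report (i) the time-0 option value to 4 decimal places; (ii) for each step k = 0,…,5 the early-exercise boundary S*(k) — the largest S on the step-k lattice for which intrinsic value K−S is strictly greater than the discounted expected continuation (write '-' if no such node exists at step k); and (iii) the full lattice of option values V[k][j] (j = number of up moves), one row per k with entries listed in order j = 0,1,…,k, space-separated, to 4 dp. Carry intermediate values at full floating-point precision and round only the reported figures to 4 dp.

params: Δt=0.33233 u=1.26663 d=0.78950 q=0.49694 e^(-rΔt)=0.97409
t_6 payoffs: 62.0118 49.3277 28.9780 0.0000 0.0000 0.0000 0.0000
t_5: node(5,0) S=26.5842 payoff=56.4158 vs cont=54.2651 → 56.4158 [stop]  node(5,1) S=42.6502 payoff=40.3498 vs cont=38.1990 → 40.3498 [stop]  node(5,2) S=68.4258 payoff=14.5742 vs cont=14.2000 → 14.5742 [stop]  node(5,3) S=109.7787 payoff=0.0000 vs cont=0.0000 → 0.0000 [wait]  node(5,4) S=176.1230 payoff=0.0000 vs cont=0.0000 → 0.0000 [wait]  node(5,5) S=282.5623 payoff=0.0000 vs cont=0.0000 → 0.0000 [wait]  ⇒ S*(5)=68.4258
t_4: node(4,0) S=33.6723 payoff=49.3277 vs cont=47.1770 → 49.3277 [stop]  node(4,1) S=54.0220 payoff=28.9780 vs cont=26.8273 → 28.9780 [stop]  node(4,2) S=86.6700 payoff=0.0000 vs cont=7.1418 → 7.1418 [wait]  node(4,3) S=139.0487 payoff=0.0000 vs cont=0.0000 → 0.0000 [wait]  node(4,4) S=223.0823 payoff=0.0000 vs cont=0.0000 → 0.0000 [wait]  ⇒ S*(4)=54.0220
t_3: node(3,0) S=42.6502 payoff=40.3498 vs cont=38.1990 → 40.3498 [stop]  node(3,1) S=68.4258 payoff=14.5742 vs cont=17.6570 → 17.6570 [wait]  node(3,2) S=109.7787 payoff=0.0000 vs cont=3.4996 → 3.4996 [wait]  node(3,3) S=176.1230 payoff=0.0000 vs cont=0.0000 → 0.0000 [wait]  ⇒ S*(3)=42.6502
t_2: node(2,0) S=54.0220 payoff=28.9780 vs cont=28.3195 → 28.9780 [stop]  node(2,1) S=86.6700 payoff=0.0000 vs cont=10.3464 → 10.3464 [wait]  node(2,2) S=139.0487 payoff=0.0000 vs cont=1.7149 → 1.7149 [wait]  ⇒ S*(2)=54.0220
t_1: node(1,0) S=68.4258 payoff=14.5742 vs cont=19.2083 → 19.2083 [wait]  node(1,1) S=109.7787 payoff=0.0000 vs cont=5.9002 → 5.9002 [wait]  ⇒ S*(1)=-
t_0: node(0,0) S=86.6700 payoff=0.0000 vs cont=12.2686 → 12.2686 [wait]  ⇒ S*(0)=-

price = 12.2686
boundary = - - 54.0220 42.6502 54.0220 68.4258
tree:
12.2686
19.2083 5.9002
28.9780 10.3464 1.7149
40.3498 17.6570 3.4996 0.0000
49.3277 28.9780 7.1418 0.0000 0.0000
56.4158 40.3498 14.5742 0.0000 0.0000 0.0000
62.0118 49.3277 28.9780 0.0000 0.0000 0.0000 0.0000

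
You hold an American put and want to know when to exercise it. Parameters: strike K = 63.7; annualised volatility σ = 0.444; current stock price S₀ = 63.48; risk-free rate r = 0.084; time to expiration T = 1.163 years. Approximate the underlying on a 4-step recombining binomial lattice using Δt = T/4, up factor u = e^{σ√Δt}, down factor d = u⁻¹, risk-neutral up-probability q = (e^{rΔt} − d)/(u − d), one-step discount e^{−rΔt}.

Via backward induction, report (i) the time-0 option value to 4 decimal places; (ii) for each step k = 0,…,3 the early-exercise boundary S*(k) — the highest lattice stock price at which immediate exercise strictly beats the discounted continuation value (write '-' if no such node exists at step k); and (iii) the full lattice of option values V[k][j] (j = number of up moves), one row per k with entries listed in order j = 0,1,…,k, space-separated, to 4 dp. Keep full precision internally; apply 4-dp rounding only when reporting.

Δt=0.29075, u=1.27050, d=0.78709, q=0.49158, disc=e^(-rΔt)=0.97587
k=4 terminal: V=max(K-S,0) → 39.3366 24.3733 0.2200 0.0000 0.0000
k=3: j=0 S=30.9537 intr=32.7463 cont=31.2094 V=32.7463[EX]; j=1 S=49.9646 intr=13.7354 cont=12.1985 V=13.7354[EX]; j=2 S=80.6513 intr=0.0000 cont=0.1092 V=0.1092[hold]; j=3 S=130.1849 intr=0.0000 cont=0.0000 V=0.0000[hold]  S*(3)=49.9646
k=2: j=0 S=39.3267 intr=24.3733 cont=22.8364 V=24.3733[EX]; j=1 S=63.4800 intr=0.2200 cont=6.8673 V=6.8673[hold]; j=2 S=102.4675 intr=0.0000 cont=0.0542 V=0.0542[hold]  S*(2)=39.3267
k=1: j=0 S=49.9646 intr=13.7354 cont=15.3873 V=15.3873[hold]; j=1 S=80.6513 intr=0.0000 cont=3.4332 V=3.4332[hold]  S*(1)=-
k=0: j=0 S=63.4800 intr=0.2200 cont=9.2815 V=9.2815[hold]  S*(0)=-

price = 9.2815
boundary = - - 39.3267 49.9646
tree:
9.2815
15.3873 3.4332
24.3733 6.8673 0.0542
32.7463 13.7354 0.1092 0.0000
39.3366 24.3733 0.2200 0.0000 0.0000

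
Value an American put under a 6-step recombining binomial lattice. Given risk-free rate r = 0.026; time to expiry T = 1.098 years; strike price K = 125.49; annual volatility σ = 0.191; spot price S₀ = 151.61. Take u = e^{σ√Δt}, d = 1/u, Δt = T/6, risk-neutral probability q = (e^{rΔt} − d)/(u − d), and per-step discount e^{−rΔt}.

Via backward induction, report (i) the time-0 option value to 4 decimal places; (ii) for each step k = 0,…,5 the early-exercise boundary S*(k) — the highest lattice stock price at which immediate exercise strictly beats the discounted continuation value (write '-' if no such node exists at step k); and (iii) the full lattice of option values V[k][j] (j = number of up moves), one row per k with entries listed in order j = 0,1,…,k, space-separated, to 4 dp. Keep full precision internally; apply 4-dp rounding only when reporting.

Δt=0.18300, u=1.08514, d=0.92154, q=0.50874, disc=e^(-rΔt)=0.99525
k=6 terminal: V=max(K-S,0) → 32.6321 16.1477 0.0000 0.0000 0.0000 0.0000 0.0000
k=5: j=0 S=100.7636 intr=24.7264 cont=24.1308 V=24.7264[EX]; j=1 S=118.6515 intr=6.8385 cont=7.8951 V=7.8951[hold]; j=2 S=139.7150 intr=0.0000 cont=0.0000 V=0.0000[hold]; j=3 S=164.5177 intr=0.0000 cont=0.0000 V=0.0000[hold]; j=4 S=193.7236 intr=0.0000 cont=0.0000 V=0.0000[hold]; j=5 S=228.1141 intr=0.0000 cont=0.0000 V=0.0000[hold]  S*(5)=100.7636
k=4: j=0 S=109.3423 intr=16.1477 cont=16.0870 V=16.1477[EX]; j=1 S=128.7532 intr=0.0000 cont=3.8601 V=3.8601[hold]; j=2 S=151.6100 intr=0.0000 cont=0.0000 V=0.0000[hold]; j=3 S=178.5244 intr=0.0000 cont=0.0000 V=0.0000[hold]; j=4 S=210.2168 intr=0.0000 cont=0.0000 V=0.0000[hold]  S*(4)=109.3423
k=3: j=0 S=118.6515 intr=6.8385 cont=9.8496 V=9.8496[hold]; j=1 S=139.7150 intr=0.0000 cont=1.8873 V=1.8873[hold]; j=2 S=164.5177 intr=0.0000 cont=0.0000 V=0.0000[hold]; j=3 S=193.7236 intr=0.0000 cont=0.0000 V=0.0000[hold]  S*(3)=-
k=2: j=0 S=128.7532 intr=0.0000 cont=5.7714 V=5.7714[hold]; j=1 S=151.6100 intr=0.0000 cont=0.9228 V=0.9228[hold]; j=2 S=178.5244 intr=0.0000 cont=0.0000 V=0.0000[hold]  S*(2)=-
k=1: j=0 S=139.7150 intr=0.0000 cont=3.2890 V=3.2890[hold]; j=1 S=164.5177 intr=0.0000 cont=0.4512 V=0.4512[hold]  S*(1)=-
k=0: j=0 S=151.6100 intr=0.0000 cont=1.8365 V=1.8365[hold]  S*(0)=-

price = 1.8365
boundary = - - - - 109.3423 100.7636
tree:
1.8365
3.2890 0.4512
5.7714 0.9228 0.0000
9.8496 1.8873 0.0000 0.0000
16.1477 3.8601 0.0000 0.0000 0.0000
24.7264 7.8951 0.0000 0.0000 0.0000 0.0000
32.6321 16.1477 0.0000 0.0000 0.0000 0.0000 0.0000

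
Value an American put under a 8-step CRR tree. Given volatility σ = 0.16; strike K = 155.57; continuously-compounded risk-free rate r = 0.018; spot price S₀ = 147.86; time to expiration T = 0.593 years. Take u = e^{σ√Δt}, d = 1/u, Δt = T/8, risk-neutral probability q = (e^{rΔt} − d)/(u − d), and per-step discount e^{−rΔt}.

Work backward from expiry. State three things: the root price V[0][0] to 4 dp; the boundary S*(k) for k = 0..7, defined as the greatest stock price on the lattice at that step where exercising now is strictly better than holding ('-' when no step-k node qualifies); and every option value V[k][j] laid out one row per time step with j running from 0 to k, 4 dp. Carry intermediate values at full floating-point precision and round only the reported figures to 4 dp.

Δt=0.07412  u=1.04452  d=0.95737  q=0.50443  discount=0.99867
step 8 (expiry): payoffs max(K−S,0) = 51.2175 41.7182 31.3542 20.0468 7.7100 0.0000 0.0000 0.0000 0.0000
step 7: (k=7,j=0): S=108.9987, (K−S)⁺=46.5713, hold=46.3639 ⇒ V=46.5713 exercise | (k=7,j=1): S=118.9209, (K−S)⁺=36.6491, hold=36.4417 ⇒ V=36.6491 exercise | (k=7,j=2): S=129.7464, (K−S)⁺=25.8236, hold=25.6162 ⇒ V=25.8236 exercise | (k=7,j=3): S=141.5573, (K−S)⁺=14.0127, hold=13.8053 ⇒ V=14.0127 exercise | (k=7,j=4): S=154.4433, (K−S)⁺=1.1267, hold=3.8157 ⇒ V=3.8157 continue | (k=7,j=5): S=168.5024, (K−S)⁺=0.0000, hold=0.0000 ⇒ V=0.0000 continue | (k=7,j=6): S=183.8413, (K−S)⁺=0.0000, hold=0.0000 ⇒ V=0.0000 continue | (k=7,j=7): S=200.5766, (K−S)⁺=0.0000, hold=0.0000 ⇒ V=0.0000 continue  boundary S*=141.5573
step 6: (k=6,j=0): S=113.8518, (K−S)⁺=41.7182, hold=41.5108 ⇒ V=41.7182 exercise | (k=6,j=1): S=124.2158, (K−S)⁺=31.3542, hold=31.1468 ⇒ V=31.3542 exercise | (k=6,j=2): S=135.5232, (K−S)⁺=20.0468, hold=19.8394 ⇒ V=20.0468 exercise | (k=6,j=3): S=147.8600, (K−S)⁺=7.7100, hold=8.8572 ⇒ V=8.8572 continue | (k=6,j=4): S=161.3198, (K−S)⁺=0.0000, hold=1.8884 ⇒ V=1.8884 continue | (k=6,j=5): S=176.0049, (K−S)⁺=0.0000, hold=0.0000 ⇒ V=0.0000 continue | (k=6,j=6): S=192.0267, (K−S)⁺=0.0000, hold=0.0000 ⇒ V=0.0000 continue  boundary S*=135.5232
step 5: (k=5,j=0): S=118.9209, (K−S)⁺=36.6491, hold=36.4417 ⇒ V=36.6491 exercise | (k=5,j=1): S=129.7464, (K−S)⁺=25.8236, hold=25.6162 ⇒ V=25.8236 exercise | (k=5,j=2): S=141.5573, (K−S)⁺=14.0127, hold=14.3832 ⇒ V=14.3832 continue | (k=5,j=3): S=154.4433, (K−S)⁺=1.1267, hold=5.3348 ⇒ V=5.3348 continue | (k=5,j=4): S=168.5024, (K−S)⁺=0.0000, hold=0.9346 ⇒ V=0.9346 continue | (k=5,j=5): S=183.8413, (K−S)⁺=0.0000, hold=0.0000 ⇒ V=0.0000 continue  boundary S*=129.7464
step 4: (k=4,j=0): S=124.2158, (K−S)⁺=31.3542, hold=31.1468 ⇒ V=31.3542 exercise | (k=4,j=1): S=135.5232, (K−S)⁺=20.0468, hold=20.0260 ⇒ V=20.0468 exercise | (k=4,j=2): S=147.8600, (K−S)⁺=7.7100, hold=9.8058 ⇒ V=9.8058 continue | (k=4,j=3): S=161.3198, (K−S)⁺=0.0000, hold=3.1111 ⇒ V=3.1111 continue | (k=4,j=4): S=176.0049, (K−S)⁺=0.0000, hold=0.4625 ⇒ V=0.4625 continue  boundary S*=135.5232
step 3: (k=3,j=0): S=129.7464, (K−S)⁺=25.8236, hold=25.6162 ⇒ V=25.8236 exercise | (k=3,j=1): S=141.5573, (K−S)⁺=14.0127, hold=14.8611 ⇒ V=14.8611 continue | (k=3,j=2): S=154.4433, (K−S)⁺=1.1267, hold=6.4202 ⇒ V=6.4202 continue | (k=3,j=3): S=168.5024, (K−S)⁺=0.0000, hold=1.7727 ⇒ V=1.7727 continue  boundary S*=129.7464
step 2: (k=2,j=0): S=135.5232, (K−S)⁺=20.0468, hold=20.2667 ⇒ V=20.2667 continue | (k=2,j=1): S=147.8600, (K−S)⁺=7.7100, hold=10.5891 ⇒ V=10.5891 continue | (k=2,j=2): S=161.3198, (K−S)⁺=0.0000, hold=4.0704 ⇒ V=4.0704 continue  boundary S*=-
step 1: (k=1,j=0): S=141.5573, (K−S)⁺=14.0127, hold=15.3645 ⇒ V=15.3645 continue | (k=1,j=1): S=154.4433, (K−S)⁺=1.1267, hold=7.2911 ⇒ V=7.2911 continue  boundary S*=-
step 0: (k=0,j=0): S=147.8600, (K−S)⁺=7.7100, hold=11.2770 ⇒ V=11.2770 continue  boundary S*=-

price = 11.2770
boundary = - - - 129.7464 135.5232 129.7464 135.5232 141.5573
tree:
11.2770
15.3645 7.2911
20.2667 10.5891 4.0704
25.8236 14.8611 6.4202 1.7727
31.3542 20.0468 9.8058 3.1111 0.4625
36.6491 25.8236 14.3832 5.3348 0.9346 0.0000
41.7182 31.3542 20.0468 8.8572 1.8884 0.0000 0.0000
46.5713 36.6491 25.8236 14.0127 3.8157 0.0000 0.0000 0.0000
51.2175 41.7182 31.3542 20.0468 7.7100 0.0000 0.0000 0.0000 0.0000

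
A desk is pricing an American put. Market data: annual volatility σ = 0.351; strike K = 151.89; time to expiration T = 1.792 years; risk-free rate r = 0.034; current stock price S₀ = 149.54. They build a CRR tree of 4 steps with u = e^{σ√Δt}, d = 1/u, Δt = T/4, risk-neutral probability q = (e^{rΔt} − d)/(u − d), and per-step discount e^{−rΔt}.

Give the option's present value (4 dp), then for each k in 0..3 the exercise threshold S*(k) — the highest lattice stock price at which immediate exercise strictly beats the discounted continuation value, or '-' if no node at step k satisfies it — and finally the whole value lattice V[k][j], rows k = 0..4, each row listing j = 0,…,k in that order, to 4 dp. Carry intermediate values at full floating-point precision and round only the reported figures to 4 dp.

price = 24.5309
boundary = - - 93.4752 118.2298
tree:
24.5309
38.6729 9.6258
58.4148 18.0092 0.6309
77.9864 33.6602 1.2176 0.0000
93.4601 58.4148 2.3500 0.0000 0.0000

params: Δt=0.44800 u=1.26483 d=0.79062 q=0.47390 e^(-rΔt)=0.98488
t_4 payoffs: 93.4601 58.4148 2.3500 0.0000 0.0000
t_3: node(3,0) S=73.9036 payoff=77.9864 vs cont=75.6903 → 77.9864 [stop]  node(3,1) S=118.2298 payoff=33.6602 vs cont=31.3642 → 33.6602 [stop]  node(3,2) S=189.1420 payoff=0.0000 vs cont=1.2176 → 1.2176 [wait]  node(3,3) S=302.5862 payoff=0.0000 vs cont=0.0000 → 0.0000 [wait]  ⇒ S*(3)=118.2298
t_2: node(2,0) S=93.4752 payoff=58.4148 vs cont=56.1188 → 58.4148 [stop]  node(2,1) S=149.5400 payoff=2.3500 vs cont=18.0092 → 18.0092 [wait]  node(2,2) S=239.2316 payoff=0.0000 vs cont=0.6309 → 0.6309 [wait]  ⇒ S*(2)=93.4752
t_1: node(1,0) S=118.2298 payoff=33.6602 vs cont=38.6729 → 38.6729 [wait]  node(1,1) S=189.1420 payoff=0.0000 vs cont=9.6258 → 9.6258 [wait]  ⇒ S*(1)=-
t_0: node(0,0) S=149.5400 payoff=2.3500 vs cont=24.5309 → 24.5309 [wait]  ⇒ S*(0)=-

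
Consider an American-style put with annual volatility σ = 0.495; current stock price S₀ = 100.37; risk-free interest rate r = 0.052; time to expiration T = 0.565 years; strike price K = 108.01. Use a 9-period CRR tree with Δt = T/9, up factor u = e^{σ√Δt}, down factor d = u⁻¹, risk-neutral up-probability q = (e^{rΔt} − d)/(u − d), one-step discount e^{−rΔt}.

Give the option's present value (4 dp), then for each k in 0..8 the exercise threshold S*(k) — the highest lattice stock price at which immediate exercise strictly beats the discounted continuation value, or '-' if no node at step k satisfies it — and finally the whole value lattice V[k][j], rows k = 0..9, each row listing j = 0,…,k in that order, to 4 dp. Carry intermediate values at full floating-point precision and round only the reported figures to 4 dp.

price = 17.9910
boundary = - - - 69.1854 61.1154 69.1854 61.1154 69.1854 78.3209
tree:
17.9910
23.9812 11.6801
31.0186 16.5864 6.4904
38.8246 22.8459 9.9768 2.7903
46.8946 30.3795 14.9104 4.7463 0.7086
54.0232 38.8246 21.5162 7.9175 1.3730 0.0000
60.3203 46.8946 29.7098 12.8630 2.6601 0.0000 0.0000
65.8829 54.0232 38.8246 20.1227 5.1540 0.0000 0.0000 0.0000
70.7967 60.3203 46.8946 29.6891 9.9858 0.0000 0.0000 0.0000 0.0000
75.1373 65.8829 54.0232 38.8246 19.3474 0.0000 0.0000 0.0000 0.0000 0.0000

Δt=0.06278  u=1.13204  d=0.88336  q=0.48218  discount=0.99674
step 9 (expiry): payoffs max(K−S,0) = 75.1373 65.8829 54.0232 38.8246 19.3474 0.0000 0.0000 0.0000 0.0000 0.0000
step 8: (k=8,j=0): S=37.2133, (K−S)⁺=70.7967, hold=70.4447 ⇒ V=70.7967 exercise | (k=8,j=1): S=47.6897, (K−S)⁺=60.3203, hold=59.9683 ⇒ V=60.3203 exercise | (k=8,j=2): S=61.1154, (K−S)⁺=46.8946, hold=46.5425 ⇒ V=46.8946 exercise | (k=8,j=3): S=78.3209, (K−S)⁺=29.6891, hold=29.3371 ⇒ V=29.6891 exercise | (k=8,j=4): S=100.3700, (K−S)⁺=7.6400, hold=9.9858 ⇒ V=9.9858 continue | (k=8,j=5): S=128.6265, (K−S)⁺=0.0000, hold=0.0000 ⇒ V=0.0000 continue | (k=8,j=6): S=164.8378, (K−S)⁺=0.0000, hold=0.0000 ⇒ V=0.0000 continue | (k=8,j=7): S=211.2435, (K−S)⁺=0.0000, hold=0.0000 ⇒ V=0.0000 continue | (k=8,j=8): S=270.7135, (K−S)⁺=0.0000, hold=0.0000 ⇒ V=0.0000 continue  boundary S*=78.3209
step 7: (k=7,j=0): S=42.1271, (K−S)⁺=65.8829, hold=65.5309 ⇒ V=65.8829 exercise | (k=7,j=1): S=53.9868, (K−S)⁺=54.0232, hold=53.6712 ⇒ V=54.0232 exercise | (k=7,j=2): S=69.1854, (K−S)⁺=38.8246, hold=38.4726 ⇒ V=38.8246 exercise | (k=7,j=3): S=88.6626, (K−S)⁺=19.3474, hold=20.1227 ⇒ V=20.1227 continue | (k=7,j=4): S=113.6232, (K−S)⁺=0.0000, hold=5.1540 ⇒ V=5.1540 continue | (k=7,j=5): S=145.6108, (K−S)⁺=0.0000, hold=0.0000 ⇒ V=0.0000 continue | (k=7,j=6): S=186.6036, (K−S)⁺=0.0000, hold=0.0000 ⇒ V=0.0000 continue | (k=7,j=7): S=239.1369, (K−S)⁺=0.0000, hold=0.0000 ⇒ V=0.0000 continue  boundary S*=69.1854
step 6: (k=6,j=0): S=47.6897, (K−S)⁺=60.3203, hold=59.9683 ⇒ V=60.3203 exercise | (k=6,j=1): S=61.1154, (K−S)⁺=46.8946, hold=46.5425 ⇒ V=46.8946 exercise | (k=6,j=2): S=78.3209, (K−S)⁺=29.6891, hold=29.7098 ⇒ V=29.7098 continue | (k=6,j=3): S=100.3700, (K−S)⁺=7.6400, hold=12.8630 ⇒ V=12.8630 continue | (k=6,j=4): S=128.6265, (K−S)⁺=0.0000, hold=2.6601 ⇒ V=2.6601 continue | (k=6,j=5): S=164.8378, (K−S)⁺=0.0000, hold=0.0000 ⇒ V=0.0000 continue | (k=6,j=6): S=211.2435, (K−S)⁺=0.0000, hold=0.0000 ⇒ V=0.0000 continue  boundary S*=61.1154
step 5: (k=5,j=0): S=53.9868, (K−S)⁺=54.0232, hold=53.6712 ⇒ V=54.0232 exercise | (k=5,j=1): S=69.1854, (K−S)⁺=38.8246, hold=38.4825 ⇒ V=38.8246 exercise | (k=5,j=2): S=88.6626, (K−S)⁺=19.3474, hold=21.5162 ⇒ V=21.5162 continue | (k=5,j=3): S=113.6232, (K−S)⁺=0.0000, hold=7.9175 ⇒ V=7.9175 continue | (k=5,j=4): S=145.6108, (K−S)⁺=0.0000, hold=1.3730 ⇒ V=1.3730 continue | (k=5,j=5): S=186.6036, (K−S)⁺=0.0000, hold=0.0000 ⇒ V=0.0000 continue  boundary S*=69.1854
step 4: (k=4,j=0): S=61.1154, (K−S)⁺=46.8946, hold=46.5425 ⇒ V=46.8946 exercise | (k=4,j=1): S=78.3209, (K−S)⁺=29.6891, hold=30.3795 ⇒ V=30.3795 continue | (k=4,j=2): S=100.3700, (K−S)⁺=7.6400, hold=14.9104 ⇒ V=14.9104 continue | (k=4,j=3): S=128.6265, (K−S)⁺=0.0000, hold=4.7463 ⇒ V=4.7463 continue | (k=4,j=4): S=164.8378, (K−S)⁺=0.0000, hold=0.7086 ⇒ V=0.7086 continue  boundary S*=61.1154
step 3: (k=3,j=0): S=69.1854, (K−S)⁺=38.8246, hold=38.8044 ⇒ V=38.8246 exercise | (k=3,j=1): S=88.6626, (K−S)⁺=19.3474, hold=22.8459 ⇒ V=22.8459 continue | (k=3,j=2): S=113.6232, (K−S)⁺=0.0000, hold=9.9768 ⇒ V=9.9768 continue | (k=3,j=3): S=145.6108, (K−S)⁺=0.0000, hold=2.7903 ⇒ V=2.7903 continue  boundary S*=69.1854
step 2: (k=2,j=0): S=78.3209, (K−S)⁺=29.6891, hold=31.0186 ⇒ V=31.0186 continue | (k=2,j=1): S=100.3700, (K−S)⁺=7.6400, hold=16.5864 ⇒ V=16.5864 continue | (k=2,j=2): S=128.6265, (K−S)⁺=0.0000, hold=6.4904 ⇒ V=6.4904 continue  boundary S*=-
step 1: (k=1,j=0): S=88.6626, (K−S)⁺=19.3474, hold=23.9812 ⇒ V=23.9812 continue | (k=1,j=1): S=113.6232, (K−S)⁺=0.0000, hold=11.6801 ⇒ V=11.6801 continue  boundary S*=-
step 0: (k=0,j=0): S=100.3700, (K−S)⁺=7.6400, hold=17.9910 ⇒ V=17.9910 continue  boundary S*=-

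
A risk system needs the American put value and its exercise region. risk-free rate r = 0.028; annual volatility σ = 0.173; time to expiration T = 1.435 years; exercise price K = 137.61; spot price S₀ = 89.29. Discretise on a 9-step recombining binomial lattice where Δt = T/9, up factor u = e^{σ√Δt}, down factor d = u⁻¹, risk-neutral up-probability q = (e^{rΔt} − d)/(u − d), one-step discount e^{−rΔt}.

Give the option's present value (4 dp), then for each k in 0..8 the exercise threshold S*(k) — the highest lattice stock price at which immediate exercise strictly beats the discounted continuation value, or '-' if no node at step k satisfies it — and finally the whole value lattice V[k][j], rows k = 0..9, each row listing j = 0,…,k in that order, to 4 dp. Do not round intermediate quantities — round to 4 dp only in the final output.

params: Δt=0.15944 u=1.07152 d=0.93325 q=0.51510 e^(-rΔt)=0.99555
t_9 payoffs: 89.6594 82.5551 74.3982 65.0328 54.2799 41.9338 27.7586 11.4831 0.0000 0.0000
t_8: node(8,0) S=51.3801 payoff=86.2299 vs cont=85.6169 → 86.2299 [stop]  node(8,1) S=58.9925 payoff=78.6175 vs cont=78.0045 → 78.6175 [stop]  node(8,2) S=67.7328 payoff=69.8772 vs cont=69.2642 → 69.8772 [stop]  node(8,3) S=77.7680 payoff=59.8420 vs cont=59.2290 → 59.8420 [stop]  node(8,4) S=89.2900 payoff=48.3200 vs cont=47.7070 → 48.3200 [stop]  node(8,5) S=102.5191 payoff=35.0909 vs cont=34.4779 → 35.0909 [stop]  node(8,6) S=117.7082 payoff=19.9018 vs cont=19.2888 → 19.9018 [stop]  node(8,7) S=135.1477 payoff=2.4623 vs cont=5.5434 → 5.5434 [wait]  node(8,8) S=155.1710 payoff=0.0000 vs cont=0.0000 → 0.0000 [wait]  ⇒ S*(8)=117.7082
t_7: node(7,0) S=55.0549 payoff=82.5551 vs cont=81.9421 → 82.5551 [stop]  node(7,1) S=63.2118 payoff=74.3982 vs cont=73.7852 → 74.3982 [stop]  node(7,2) S=72.5772 payoff=65.0328 vs cont=64.4199 → 65.0328 [stop]  node(7,3) S=83.3301 payoff=54.2799 vs cont=53.6669 → 54.2799 [stop]  node(7,4) S=95.6762 payoff=41.9338 vs cont=41.3208 → 41.9338 [stop]  node(7,5) S=109.8514 payoff=27.7586 vs cont=27.1456 → 27.7586 [stop]  node(7,6) S=126.1269 payoff=11.4831 vs cont=12.4501 → 12.4501 [wait]  node(7,7) S=144.8137 payoff=0.0000 vs cont=2.6760 → 2.6760 [wait]  ⇒ S*(7)=109.8514
t_6: node(6,0) S=58.9925 payoff=78.6175 vs cont=78.0045 → 78.6175 [stop]  node(6,1) S=67.7328 payoff=69.8772 vs cont=69.2642 → 69.8772 [stop]  node(6,2) S=77.7680 payoff=59.8420 vs cont=59.2290 → 59.8420 [stop]  node(6,3) S=89.2900 payoff=48.3200 vs cont=47.7070 → 48.3200 [stop]  node(6,4) S=102.5191 payoff=35.0909 vs cont=34.4779 → 35.0909 [stop]  node(6,5) S=117.7082 payoff=19.9018 vs cont=19.7847 → 19.9018 [stop]  node(6,6) S=135.1477 payoff=2.4623 vs cont=7.3825 → 7.3825 [wait]  ⇒ S*(6)=117.7082
t_5: node(5,0) S=63.2118 payoff=74.3982 vs cont=73.7852 → 74.3982 [stop]  node(5,1) S=72.5772 payoff=65.0328 vs cont=64.4199 → 65.0328 [stop]  node(5,2) S=83.3301 payoff=54.2799 vs cont=53.6669 → 54.2799 [stop]  node(5,3) S=95.6762 payoff=41.9338 vs cont=41.3208 → 41.9338 [stop]  node(5,4) S=109.8514 payoff=27.7586 vs cont=27.1456 → 27.7586 [stop]  node(5,5) S=126.1269 payoff=11.4831 vs cont=13.3932 → 13.3932 [wait]  ⇒ S*(5)=109.8514
t_4: node(4,0) S=67.7328 payoff=69.8772 vs cont=69.2642 → 69.8772 [stop]  node(4,1) S=77.7680 payoff=59.8420 vs cont=59.2290 → 59.8420 [stop]  node(4,2) S=89.2900 payoff=48.3200 vs cont=47.7070 → 48.3200 [stop]  node(4,3) S=102.5191 payoff=35.0909 vs cont=34.4779 → 35.0909 [stop]  node(4,4) S=117.7082 payoff=19.9018 vs cont=20.2683 → 20.2683 [wait]  ⇒ S*(4)=102.5191
t_3: node(3,0) S=72.5772 payoff=65.0328 vs cont=64.4199 → 65.0328 [stop]  node(3,1) S=83.3301 payoff=54.2799 vs cont=53.6669 → 54.2799 [stop]  node(3,2) S=95.6762 payoff=41.9338 vs cont=41.3208 → 41.9338 [stop]  node(3,3) S=109.8514 payoff=27.7586 vs cont=27.3335 → 27.7586 [stop]  ⇒ S*(3)=109.8514
t_2: node(2,0) S=77.7680 payoff=59.8420 vs cont=59.2290 → 59.8420 [stop]  node(2,1) S=89.2900 payoff=48.3200 vs cont=47.7070 → 48.3200 [stop]  node(2,2) S=102.5191 payoff=35.0909 vs cont=34.4779 → 35.0909 [stop]  ⇒ S*(2)=102.5191
t_1: node(1,0) S=83.3301 payoff=54.2799 vs cont=53.6669 → 54.2799 [stop]  node(1,1) S=95.6762 payoff=41.9338 vs cont=41.3208 → 41.9338 [stop]  ⇒ S*(1)=95.6762
t_0: node(0,0) S=89.2900 payoff=48.3200 vs cont=47.7070 → 48.3200 [stop]  ⇒ S*(0)=89.2900

price = 48.3200
boundary = 89.2900 95.6762 102.5191 109.8514 102.5191 109.8514 117.7082 109.8514 117.7082
tree:
48.3200
54.2799 41.9338
59.8420 48.3200 35.0909
65.0328 54.2799 41.9338 27.7586
69.8772 59.8420 48.3200 35.0909 20.2683
74.3982 65.0328 54.2799 41.9338 27.7586 13.3932
78.6175 69.8772 59.8420 48.3200 35.0909 19.9018 7.3825
82.5551 74.3982 65.0328 54.2799 41.9338 27.7586 12.4501 2.6760
86.2299 78.6175 69.8772 59.8420 48.3200 35.0909 19.9018 5.5434 0.0000
89.6594 82.5551 74.3982 65.0328 54.2799 41.9338 27.7586 11.4831 0.0000 0.0000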